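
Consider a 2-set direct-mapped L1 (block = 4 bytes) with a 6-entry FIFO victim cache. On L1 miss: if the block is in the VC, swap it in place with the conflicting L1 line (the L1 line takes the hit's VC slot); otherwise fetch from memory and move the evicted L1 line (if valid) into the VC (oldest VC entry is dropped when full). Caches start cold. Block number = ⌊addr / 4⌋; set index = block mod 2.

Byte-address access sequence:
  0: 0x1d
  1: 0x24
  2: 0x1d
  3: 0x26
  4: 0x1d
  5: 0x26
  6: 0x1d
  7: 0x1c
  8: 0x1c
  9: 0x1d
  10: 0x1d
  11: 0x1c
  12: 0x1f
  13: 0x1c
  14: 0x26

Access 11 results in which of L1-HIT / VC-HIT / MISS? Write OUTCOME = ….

OUTCOME = L1-HIT

  [0] addr=0x1d blk=7 s=1: MISS | VC []
  [1] addr=0x24 blk=9 s=1: MISS | VC [7]
  [2] addr=0x1d blk=7 s=1: VC-HIT | VC [9]
  [3] addr=0x26 blk=9 s=1: VC-HIT | VC [7]
  [4] addr=0x1d blk=7 s=1: VC-HIT | VC [9]
  [5] addr=0x26 blk=9 s=1: VC-HIT | VC [7]
  [6] addr=0x1d blk=7 s=1: VC-HIT | VC [9]
  [7] addr=0x1c blk=7 s=1: L1-HIT | VC [9]
  [8] addr=0x1c blk=7 s=1: L1-HIT | VC [9]
  [9] addr=0x1d blk=7 s=1: L1-HIT | VC [9]
  [10] addr=0x1d blk=7 s=1: L1-HIT | VC [9]
  [11] addr=0x1c blk=7 s=1: L1-HIT | VC [9]
  [12] addr=0x1f blk=7 s=1: L1-HIT | VC [9]
  [13] addr=0x1c blk=7 s=1: L1-HIT | VC [9]
  [14] addr=0x26 blk=9 s=1: VC-HIT | VC [7]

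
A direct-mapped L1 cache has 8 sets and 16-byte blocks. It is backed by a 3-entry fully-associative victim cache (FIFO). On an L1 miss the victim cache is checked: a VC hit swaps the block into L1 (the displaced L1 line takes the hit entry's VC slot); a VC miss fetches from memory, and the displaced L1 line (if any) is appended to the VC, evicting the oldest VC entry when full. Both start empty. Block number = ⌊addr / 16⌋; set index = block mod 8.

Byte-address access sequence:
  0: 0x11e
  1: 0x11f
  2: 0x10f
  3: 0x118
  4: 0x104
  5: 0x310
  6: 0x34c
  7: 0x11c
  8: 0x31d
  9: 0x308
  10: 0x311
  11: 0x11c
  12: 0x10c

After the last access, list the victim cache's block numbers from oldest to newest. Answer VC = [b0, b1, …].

VC = [49, 48]

0: 0x11e (blk 17, set 1) → MISS  vc=[]
1: 0x11f (blk 17, set 1) → L1-HIT  vc=[]
2: 0x10f (blk 16, set 0) → MISS  vc=[]
3: 0x118 (blk 17, set 1) → L1-HIT  vc=[]
4: 0x104 (blk 16, set 0) → L1-HIT  vc=[]
5: 0x310 (blk 49, set 1) → MISS  vc=[17]
6: 0x34c (blk 52, set 4) → MISS  vc=[17]
7: 0x11c (blk 17, set 1) → VC-HIT  vc=[49]
8: 0x31d (blk 49, set 1) → VC-HIT  vc=[17]
9: 0x308 (blk 48, set 0) → MISS  vc=[17, 16]
10: 0x311 (blk 49, set 1) → L1-HIT  vc=[17, 16]
11: 0x11c (blk 17, set 1) → VC-HIT  vc=[49, 16]
12: 0x10c (blk 16, set 0) → VC-HIT  vc=[49, 48]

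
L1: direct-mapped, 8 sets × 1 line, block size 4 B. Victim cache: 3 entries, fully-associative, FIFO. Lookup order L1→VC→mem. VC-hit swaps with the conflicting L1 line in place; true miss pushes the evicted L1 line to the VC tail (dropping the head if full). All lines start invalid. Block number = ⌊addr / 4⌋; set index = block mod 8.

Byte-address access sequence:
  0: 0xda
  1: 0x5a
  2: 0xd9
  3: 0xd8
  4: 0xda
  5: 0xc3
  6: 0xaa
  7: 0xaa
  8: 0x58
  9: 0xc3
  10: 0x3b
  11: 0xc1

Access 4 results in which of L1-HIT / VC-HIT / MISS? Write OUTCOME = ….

OUTCOME = L1-HIT

#0 0xda→b54/s6 MISS; vc=[]
#1 0x5a→b22/s6 MISS; vc=[54]
#2 0xd9→b54/s6 VC-HIT; vc=[22]
#3 0xd8→b54/s6 L1-HIT; vc=[22]
#4 0xda→b54/s6 L1-HIT; vc=[22]
#5 0xc3→b48/s0 MISS; vc=[22]
#6 0xaa→b42/s2 MISS; vc=[22]
#7 0xaa→b42/s2 L1-HIT; vc=[22]
#8 0x58→b22/s6 VC-HIT; vc=[54]
#9 0xc3→b48/s0 L1-HIT; vc=[54]
#10 0x3b→b14/s6 MISS; vc=[54,22]
#11 0xc1→b48/s0 L1-HIT; vc=[54,22]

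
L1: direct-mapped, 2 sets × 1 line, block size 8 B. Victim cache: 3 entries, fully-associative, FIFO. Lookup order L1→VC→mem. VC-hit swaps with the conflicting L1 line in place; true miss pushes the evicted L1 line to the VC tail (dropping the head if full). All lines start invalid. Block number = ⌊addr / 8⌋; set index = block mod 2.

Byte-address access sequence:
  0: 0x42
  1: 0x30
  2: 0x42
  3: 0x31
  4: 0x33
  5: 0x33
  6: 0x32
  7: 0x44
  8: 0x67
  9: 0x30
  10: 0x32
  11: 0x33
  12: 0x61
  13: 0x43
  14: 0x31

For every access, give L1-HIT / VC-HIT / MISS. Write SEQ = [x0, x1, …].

SEQ = [MISS, MISS, VC-HIT, VC-HIT, L1-HIT, L1-HIT, L1-HIT, VC-HIT, MISS, VC-HIT, L1-HIT, L1-HIT, VC-HIT, VC-HIT, VC-HIT]

0: 0x42 (blk 8, set 0) → MISS  vc=[]
1: 0x30 (blk 6, set 0) → MISS  vc=[8]
2: 0x42 (blk 8, set 0) → VC-HIT  vc=[6]
3: 0x31 (blk 6, set 0) → VC-HIT  vc=[8]
4: 0x33 (blk 6, set 0) → L1-HIT  vc=[8]
5: 0x33 (blk 6, set 0) → L1-HIT  vc=[8]
6: 0x32 (blk 6, set 0) → L1-HIT  vc=[8]
7: 0x44 (blk 8, set 0) → VC-HIT  vc=[6]
8: 0x67 (blk 12, set 0) → MISS  vc=[6, 8]
9: 0x30 (blk 6, set 0) → VC-HIT  vc=[12, 8]
10: 0x32 (blk 6, set 0) → L1-HIT  vc=[12, 8]
11: 0x33 (blk 6, set 0) → L1-HIT  vc=[12, 8]
12: 0x61 (blk 12, set 0) → VC-HIT  vc=[6, 8]
13: 0x43 (blk 8, set 0) → VC-HIT  vc=[6, 12]
14: 0x31 (blk 6, set 0) → VC-HIT  vc=[8, 12]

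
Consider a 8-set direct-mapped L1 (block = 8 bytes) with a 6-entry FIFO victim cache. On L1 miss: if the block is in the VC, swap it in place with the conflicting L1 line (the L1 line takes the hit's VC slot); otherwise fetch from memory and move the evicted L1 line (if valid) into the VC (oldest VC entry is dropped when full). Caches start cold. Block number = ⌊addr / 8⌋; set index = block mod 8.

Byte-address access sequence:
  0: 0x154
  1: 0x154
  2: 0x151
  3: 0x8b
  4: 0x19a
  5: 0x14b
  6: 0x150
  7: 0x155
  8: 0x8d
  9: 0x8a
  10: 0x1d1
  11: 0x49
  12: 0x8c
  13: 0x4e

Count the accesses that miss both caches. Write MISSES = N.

MISSES = 6

#0 0x154→b42/s2 MISS; vc=[]
#1 0x154→b42/s2 L1-HIT; vc=[]
#2 0x151→b42/s2 L1-HIT; vc=[]
#3 0x8b→b17/s1 MISS; vc=[]
#4 0x19a→b51/s3 MISS; vc=[]
#5 0x14b→b41/s1 MISS; vc=[17]
#6 0x150→b42/s2 L1-HIT; vc=[17]
#7 0x155→b42/s2 L1-HIT; vc=[17]
#8 0x8d→b17/s1 VC-HIT; vc=[41]
#9 0x8a→b17/s1 L1-HIT; vc=[41]
#10 0x1d1→b58/s2 MISS; vc=[41,42]
#11 0x49→b9/s1 MISS; vc=[41,42,17]
#12 0x8c→b17/s1 VC-HIT; vc=[41,42,9]
#13 0x4e→b9/s1 VC-HIT; vc=[41,42,17]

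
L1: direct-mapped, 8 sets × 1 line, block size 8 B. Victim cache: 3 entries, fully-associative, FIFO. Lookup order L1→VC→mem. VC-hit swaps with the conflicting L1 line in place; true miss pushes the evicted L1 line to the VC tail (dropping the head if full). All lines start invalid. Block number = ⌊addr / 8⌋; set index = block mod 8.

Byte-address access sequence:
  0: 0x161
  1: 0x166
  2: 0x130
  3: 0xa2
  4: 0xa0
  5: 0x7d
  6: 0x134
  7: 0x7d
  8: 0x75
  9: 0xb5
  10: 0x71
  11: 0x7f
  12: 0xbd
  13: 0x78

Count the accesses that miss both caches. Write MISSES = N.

  [0] addr=0x161 blk=44 s=4: MISS | VC []
  [1] addr=0x166 blk=44 s=4: L1-HIT | VC []
  [2] addr=0x130 blk=38 s=6: MISS | VC []
  [3] addr=0xa2 blk=20 s=4: MISS | VC [44]
  [4] addr=0xa0 blk=20 s=4: L1-HIT | VC [44]
  [5] addr=0x7d blk=15 s=7: MISS | VC [44]
  [6] addr=0x134 blk=38 s=6: L1-HIT | VC [44]
  [7] addr=0x7d blk=15 s=7: L1-HIT | VC [44]
  [8] addr=0x75 blk=14 s=6: MISS | VC [44, 38]
  [9] addr=0xb5 blk=22 s=6: MISS | VC [44, 38, 14]
  [10] addr=0x71 blk=14 s=6: VC-HIT | VC [44, 38, 22]
  [11] addr=0x7f blk=15 s=7: L1-HIT | VC [44, 38, 22]
  [12] addr=0xbd blk=23 s=7: MISS | VC [38, 22, 15]
  [13] addr=0x78 blk=15 s=7: VC-HIT | VC [38, 22, 23]

MISSES = 7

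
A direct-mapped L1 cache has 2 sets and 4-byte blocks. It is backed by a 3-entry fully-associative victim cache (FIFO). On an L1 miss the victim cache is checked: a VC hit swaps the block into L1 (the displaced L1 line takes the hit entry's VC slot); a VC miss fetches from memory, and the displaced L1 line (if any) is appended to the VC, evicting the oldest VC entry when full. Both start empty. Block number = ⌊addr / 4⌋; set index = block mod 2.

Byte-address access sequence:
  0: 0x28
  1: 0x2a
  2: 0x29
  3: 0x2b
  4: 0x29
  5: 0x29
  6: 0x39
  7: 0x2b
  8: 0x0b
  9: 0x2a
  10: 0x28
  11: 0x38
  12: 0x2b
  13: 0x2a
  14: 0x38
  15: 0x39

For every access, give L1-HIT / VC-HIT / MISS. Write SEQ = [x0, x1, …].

0: 0x28 (blk 10, set 0) → MISS  vc=[]
1: 0x2a (blk 10, set 0) → L1-HIT  vc=[]
2: 0x29 (blk 10, set 0) → L1-HIT  vc=[]
3: 0x2b (blk 10, set 0) → L1-HIT  vc=[]
4: 0x29 (blk 10, set 0) → L1-HIT  vc=[]
5: 0x29 (blk 10, set 0) → L1-HIT  vc=[]
6: 0x39 (blk 14, set 0) → MISS  vc=[10]
7: 0x2b (blk 10, set 0) → VC-HIT  vc=[14]
8: 0xb (blk 2, set 0) → MISS  vc=[14, 10]
9: 0x2a (blk 10, set 0) → VC-HIT  vc=[14, 2]
10: 0x28 (blk 10, set 0) → L1-HIT  vc=[14, 2]
11: 0x38 (blk 14, set 0) → VC-HIT  vc=[10, 2]
12: 0x2b (blk 10, set 0) → VC-HIT  vc=[14, 2]
13: 0x2a (blk 10, set 0) → L1-HIT  vc=[14, 2]
14: 0x38 (blk 14, set 0) → VC-HIT  vc=[10, 2]
15: 0x39 (blk 14, set 0) → L1-HIT  vc=[10, 2]

SEQ = [MISS, L1-HIT, L1-HIT, L1-HIT, L1-HIT, L1-HIT, MISS, VC-HIT, MISS, VC-HIT, L1-HIT, VC-HIT, VC-HIT, L1-HIT, VC-HIT, L1-HIT]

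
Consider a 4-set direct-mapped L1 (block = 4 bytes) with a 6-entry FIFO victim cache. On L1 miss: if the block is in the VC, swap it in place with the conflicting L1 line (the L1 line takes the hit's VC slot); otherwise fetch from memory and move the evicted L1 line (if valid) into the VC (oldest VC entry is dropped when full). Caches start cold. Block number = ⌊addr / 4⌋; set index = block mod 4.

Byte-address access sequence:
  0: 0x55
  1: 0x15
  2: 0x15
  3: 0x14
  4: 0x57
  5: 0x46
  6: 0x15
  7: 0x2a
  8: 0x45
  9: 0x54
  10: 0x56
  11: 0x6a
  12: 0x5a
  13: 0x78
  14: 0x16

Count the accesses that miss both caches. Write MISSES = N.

#0 0x55→b21/s1 MISS; vc=[]
#1 0x15→b5/s1 MISS; vc=[21]
#2 0x15→b5/s1 L1-HIT; vc=[21]
#3 0x14→b5/s1 L1-HIT; vc=[21]
#4 0x57→b21/s1 VC-HIT; vc=[5]
#5 0x46→b17/s1 MISS; vc=[5,21]
#6 0x15→b5/s1 VC-HIT; vc=[17,21]
#7 0x2a→b10/s2 MISS; vc=[17,21]
#8 0x45→b17/s1 VC-HIT; vc=[5,21]
#9 0x54→b21/s1 VC-HIT; vc=[5,17]
#10 0x56→b21/s1 L1-HIT; vc=[5,17]
#11 0x6a→b26/s2 MISS; vc=[5,17,10]
#12 0x5a→b22/s2 MISS; vc=[5,17,10,26]
#13 0x78→b30/s2 MISS; vc=[5,17,10,26,22]
#14 0x16→b5/s1 VC-HIT; vc=[21,17,10,26,22]

MISSES = 7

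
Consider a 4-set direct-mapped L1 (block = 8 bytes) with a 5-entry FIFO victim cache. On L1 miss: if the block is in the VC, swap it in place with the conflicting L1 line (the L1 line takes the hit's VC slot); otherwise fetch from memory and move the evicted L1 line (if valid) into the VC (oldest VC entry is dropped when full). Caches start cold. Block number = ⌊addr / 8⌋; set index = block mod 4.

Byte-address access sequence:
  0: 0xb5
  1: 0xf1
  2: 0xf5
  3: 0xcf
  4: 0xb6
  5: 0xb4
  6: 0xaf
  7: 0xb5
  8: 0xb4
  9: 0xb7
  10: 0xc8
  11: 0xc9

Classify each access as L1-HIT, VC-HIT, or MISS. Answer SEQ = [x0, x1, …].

SEQ = [MISS, MISS, L1-HIT, MISS, VC-HIT, L1-HIT, MISS, L1-HIT, L1-HIT, L1-HIT, VC-HIT, L1-HIT]

#0 0xb5→b22/s2 MISS; vc=[]
#1 0xf1→b30/s2 MISS; vc=[22]
#2 0xf5→b30/s2 L1-HIT; vc=[22]
#3 0xcf→b25/s1 MISS; vc=[22]
#4 0xb6→b22/s2 VC-HIT; vc=[30]
#5 0xb4→b22/s2 L1-HIT; vc=[30]
#6 0xaf→b21/s1 MISS; vc=[30,25]
#7 0xb5→b22/s2 L1-HIT; vc=[30,25]
#8 0xb4→b22/s2 L1-HIT; vc=[30,25]
#9 0xb7→b22/s2 L1-HIT; vc=[30,25]
#10 0xc8→b25/s1 VC-HIT; vc=[30,21]
#11 0xc9→b25/s1 L1-HIT; vc=[30,21]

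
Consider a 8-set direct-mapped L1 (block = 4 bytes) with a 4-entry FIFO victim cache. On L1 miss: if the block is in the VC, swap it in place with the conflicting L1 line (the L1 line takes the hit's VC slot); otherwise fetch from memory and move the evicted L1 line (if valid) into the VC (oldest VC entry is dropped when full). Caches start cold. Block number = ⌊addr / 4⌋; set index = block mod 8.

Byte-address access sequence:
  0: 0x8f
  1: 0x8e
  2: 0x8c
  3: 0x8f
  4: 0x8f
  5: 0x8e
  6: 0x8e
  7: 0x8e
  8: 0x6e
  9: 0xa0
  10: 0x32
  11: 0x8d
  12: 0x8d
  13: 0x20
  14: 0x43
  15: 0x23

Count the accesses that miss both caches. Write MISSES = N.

MISSES = 6

  [0] addr=0x8f blk=35 s=3: MISS | VC []
  [1] addr=0x8e blk=35 s=3: L1-HIT | VC []
  [2] addr=0x8c blk=35 s=3: L1-HIT | VC []
  [3] addr=0x8f blk=35 s=3: L1-HIT | VC []
  [4] addr=0x8f blk=35 s=3: L1-HIT | VC []
  [5] addr=0x8e blk=35 s=3: L1-HIT | VC []
  [6] addr=0x8e blk=35 s=3: L1-HIT | VC []
  [7] addr=0x8e blk=35 s=3: L1-HIT | VC []
  [8] addr=0x6e blk=27 s=3: MISS | VC [35]
  [9] addr=0xa0 blk=40 s=0: MISS | VC [35]
  [10] addr=0x32 blk=12 s=4: MISS | VC [35]
  [11] addr=0x8d blk=35 s=3: VC-HIT | VC [27]
  [12] addr=0x8d blk=35 s=3: L1-HIT | VC [27]
  [13] addr=0x20 blk=8 s=0: MISS | VC [27, 40]
  [14] addr=0x43 blk=16 s=0: MISS | VC [27, 40, 8]
  [15] addr=0x23 blk=8 s=0: VC-HIT | VC [27, 40, 16]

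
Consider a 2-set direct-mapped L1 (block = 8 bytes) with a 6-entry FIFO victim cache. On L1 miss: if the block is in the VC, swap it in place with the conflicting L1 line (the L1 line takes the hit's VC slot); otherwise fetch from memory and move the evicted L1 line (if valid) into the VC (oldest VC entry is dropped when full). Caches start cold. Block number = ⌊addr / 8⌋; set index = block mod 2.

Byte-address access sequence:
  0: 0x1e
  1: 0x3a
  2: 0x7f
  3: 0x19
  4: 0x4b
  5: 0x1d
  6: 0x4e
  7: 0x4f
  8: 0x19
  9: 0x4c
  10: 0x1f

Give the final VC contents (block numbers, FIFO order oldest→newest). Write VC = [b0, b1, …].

#0 0x1e→b3/s1 MISS; vc=[]
#1 0x3a→b7/s1 MISS; vc=[3]
#2 0x7f→b15/s1 MISS; vc=[3,7]
#3 0x19→b3/s1 VC-HIT; vc=[15,7]
#4 0x4b→b9/s1 MISS; vc=[15,7,3]
#5 0x1d→b3/s1 VC-HIT; vc=[15,7,9]
#6 0x4e→b9/s1 VC-HIT; vc=[15,7,3]
#7 0x4f→b9/s1 L1-HIT; vc=[15,7,3]
#8 0x19→b3/s1 VC-HIT; vc=[15,7,9]
#9 0x4c→b9/s1 VC-HIT; vc=[15,7,3]
#10 0x1f→b3/s1 VC-HIT; vc=[15,7,9]

VC = [15, 7, 9]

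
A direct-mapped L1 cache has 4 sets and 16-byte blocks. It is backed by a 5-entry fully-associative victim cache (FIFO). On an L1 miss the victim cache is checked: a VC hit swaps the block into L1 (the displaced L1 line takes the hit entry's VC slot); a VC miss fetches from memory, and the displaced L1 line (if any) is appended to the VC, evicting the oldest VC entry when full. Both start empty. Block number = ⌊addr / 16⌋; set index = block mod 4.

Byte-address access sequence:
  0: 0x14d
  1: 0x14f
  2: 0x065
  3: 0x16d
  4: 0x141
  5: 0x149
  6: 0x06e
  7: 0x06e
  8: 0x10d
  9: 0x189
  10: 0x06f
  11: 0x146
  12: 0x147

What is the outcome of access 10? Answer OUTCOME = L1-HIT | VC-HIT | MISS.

#0 0x14d→b20/s0 MISS; vc=[]
#1 0x14f→b20/s0 L1-HIT; vc=[]
#2 0x65→b6/s2 MISS; vc=[]
#3 0x16d→b22/s2 MISS; vc=[6]
#4 0x141→b20/s0 L1-HIT; vc=[6]
#5 0x149→b20/s0 L1-HIT; vc=[6]
#6 0x6e→b6/s2 VC-HIT; vc=[22]
#7 0x6e→b6/s2 L1-HIT; vc=[22]
#8 0x10d→b16/s0 MISS; vc=[22,20]
#9 0x189→b24/s0 MISS; vc=[22,20,16]
#10 0x6f→b6/s2 L1-HIT; vc=[22,20,16]
#11 0x146→b20/s0 VC-HIT; vc=[22,24,16]
#12 0x147→b20/s0 L1-HIT; vc=[22,24,16]

OUTCOME = L1-HIT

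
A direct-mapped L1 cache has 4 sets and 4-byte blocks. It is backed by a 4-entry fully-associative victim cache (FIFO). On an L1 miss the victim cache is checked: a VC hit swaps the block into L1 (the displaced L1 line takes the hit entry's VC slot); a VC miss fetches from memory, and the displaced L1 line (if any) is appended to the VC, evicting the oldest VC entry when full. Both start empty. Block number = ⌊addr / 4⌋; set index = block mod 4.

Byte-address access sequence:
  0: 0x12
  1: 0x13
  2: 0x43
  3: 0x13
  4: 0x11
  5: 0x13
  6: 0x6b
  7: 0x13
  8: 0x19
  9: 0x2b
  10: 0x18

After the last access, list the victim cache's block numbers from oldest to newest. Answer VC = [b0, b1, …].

VC = [16, 26, 10]

0: 0x12 (blk 4, set 0) → MISS  vc=[]
1: 0x13 (blk 4, set 0) → L1-HIT  vc=[]
2: 0x43 (blk 16, set 0) → MISS  vc=[4]
3: 0x13 (blk 4, set 0) → VC-HIT  vc=[16]
4: 0x11 (blk 4, set 0) → L1-HIT  vc=[16]
5: 0x13 (blk 4, set 0) → L1-HIT  vc=[16]
6: 0x6b (blk 26, set 2) → MISS  vc=[16]
7: 0x13 (blk 4, set 0) → L1-HIT  vc=[16]
8: 0x19 (blk 6, set 2) → MISS  vc=[16, 26]
9: 0x2b (blk 10, set 2) → MISS  vc=[16, 26, 6]
10: 0x18 (blk 6, set 2) → VC-HIT  vc=[16, 26, 10]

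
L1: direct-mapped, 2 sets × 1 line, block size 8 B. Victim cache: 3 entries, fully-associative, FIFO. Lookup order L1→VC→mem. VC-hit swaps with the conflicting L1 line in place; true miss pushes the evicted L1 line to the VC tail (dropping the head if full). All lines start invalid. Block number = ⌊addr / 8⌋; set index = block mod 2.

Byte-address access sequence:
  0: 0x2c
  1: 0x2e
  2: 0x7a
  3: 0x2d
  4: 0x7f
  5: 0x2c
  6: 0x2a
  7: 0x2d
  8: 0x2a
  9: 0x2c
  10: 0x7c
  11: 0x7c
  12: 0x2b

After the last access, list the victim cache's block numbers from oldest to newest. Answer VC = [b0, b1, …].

  [0] addr=0x2c blk=5 s=1: MISS | VC []
  [1] addr=0x2e blk=5 s=1: L1-HIT | VC []
  [2] addr=0x7a blk=15 s=1: MISS | VC [5]
  [3] addr=0x2d blk=5 s=1: VC-HIT | VC [15]
  [4] addr=0x7f blk=15 s=1: VC-HIT | VC [5]
  [5] addr=0x2c blk=5 s=1: VC-HIT | VC [15]
  [6] addr=0x2a blk=5 s=1: L1-HIT | VC [15]
  [7] addr=0x2d blk=5 s=1: L1-HIT | VC [15]
  [8] addr=0x2a blk=5 s=1: L1-HIT | VC [15]
  [9] addr=0x2c blk=5 s=1: L1-HIT | VC [15]
  [10] addr=0x7c blk=15 s=1: VC-HIT | VC [5]
  [11] addr=0x7c blk=15 s=1: L1-HIT | VC [5]
  [12] addr=0x2b blk=5 s=1: VC-HIT | VC [15]

VC = [15]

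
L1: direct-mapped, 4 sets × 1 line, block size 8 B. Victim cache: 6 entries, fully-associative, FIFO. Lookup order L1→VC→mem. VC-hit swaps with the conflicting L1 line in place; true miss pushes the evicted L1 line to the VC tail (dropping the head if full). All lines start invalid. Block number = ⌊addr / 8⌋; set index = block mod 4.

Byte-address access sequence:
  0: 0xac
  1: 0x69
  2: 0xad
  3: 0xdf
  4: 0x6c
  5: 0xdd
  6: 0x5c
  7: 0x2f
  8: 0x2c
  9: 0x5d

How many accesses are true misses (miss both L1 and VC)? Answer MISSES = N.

#0 0xac→b21/s1 MISS; vc=[]
#1 0x69→b13/s1 MISS; vc=[21]
#2 0xad→b21/s1 VC-HIT; vc=[13]
#3 0xdf→b27/s3 MISS; vc=[13]
#4 0x6c→b13/s1 VC-HIT; vc=[21]
#5 0xdd→b27/s3 L1-HIT; vc=[21]
#6 0x5c→b11/s3 MISS; vc=[21,27]
#7 0x2f→b5/s1 MISS; vc=[21,27,13]
#8 0x2c→b5/s1 L1-HIT; vc=[21,27,13]
#9 0x5d→b11/s3 L1-HIT; vc=[21,27,13]

MISSES = 5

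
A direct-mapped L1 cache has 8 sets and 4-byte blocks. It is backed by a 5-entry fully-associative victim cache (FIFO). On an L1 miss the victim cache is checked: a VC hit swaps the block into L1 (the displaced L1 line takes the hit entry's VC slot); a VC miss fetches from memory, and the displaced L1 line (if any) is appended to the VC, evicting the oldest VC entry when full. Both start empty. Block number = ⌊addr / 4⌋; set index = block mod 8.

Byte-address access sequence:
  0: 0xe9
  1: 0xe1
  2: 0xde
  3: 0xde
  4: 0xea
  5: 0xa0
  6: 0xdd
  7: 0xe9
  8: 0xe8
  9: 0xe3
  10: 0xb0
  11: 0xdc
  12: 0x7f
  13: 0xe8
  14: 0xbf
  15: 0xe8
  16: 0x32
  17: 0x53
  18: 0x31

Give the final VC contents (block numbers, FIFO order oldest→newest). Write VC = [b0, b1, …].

#0 0xe9→b58/s2 MISS; vc=[]
#1 0xe1→b56/s0 MISS; vc=[]
#2 0xde→b55/s7 MISS; vc=[]
#3 0xde→b55/s7 L1-HIT; vc=[]
#4 0xea→b58/s2 L1-HIT; vc=[]
#5 0xa0→b40/s0 MISS; vc=[56]
#6 0xdd→b55/s7 L1-HIT; vc=[56]
#7 0xe9→b58/s2 L1-HIT; vc=[56]
#8 0xe8→b58/s2 L1-HIT; vc=[56]
#9 0xe3→b56/s0 VC-HIT; vc=[40]
#10 0xb0→b44/s4 MISS; vc=[40]
#11 0xdc→b55/s7 L1-HIT; vc=[40]
#12 0x7f→b31/s7 MISS; vc=[40,55]
#13 0xe8→b58/s2 L1-HIT; vc=[40,55]
#14 0xbf→b47/s7 MISS; vc=[40,55,31]
#15 0xe8→b58/s2 L1-HIT; vc=[40,55,31]
#16 0x32→b12/s4 MISS; vc=[40,55,31,44]
#17 0x53→b20/s4 MISS; vc=[40,55,31,44,12]
#18 0x31→b12/s4 VC-HIT; vc=[40,55,31,44,20]

VC = [40, 55, 31, 44, 20]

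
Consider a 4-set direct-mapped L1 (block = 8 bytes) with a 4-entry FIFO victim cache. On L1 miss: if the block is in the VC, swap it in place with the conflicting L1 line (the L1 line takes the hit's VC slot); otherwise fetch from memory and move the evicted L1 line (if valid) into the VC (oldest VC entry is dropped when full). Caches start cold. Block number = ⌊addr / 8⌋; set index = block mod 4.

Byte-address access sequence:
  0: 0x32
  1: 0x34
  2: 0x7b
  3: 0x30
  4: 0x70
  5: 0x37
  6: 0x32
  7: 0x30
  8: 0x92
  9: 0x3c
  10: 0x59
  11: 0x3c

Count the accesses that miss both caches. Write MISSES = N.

MISSES = 6

#0 0x32→b6/s2 MISS; vc=[]
#1 0x34→b6/s2 L1-HIT; vc=[]
#2 0x7b→b15/s3 MISS; vc=[]
#3 0x30→b6/s2 L1-HIT; vc=[]
#4 0x70→b14/s2 MISS; vc=[6]
#5 0x37→b6/s2 VC-HIT; vc=[14]
#6 0x32→b6/s2 L1-HIT; vc=[14]
#7 0x30→b6/s2 L1-HIT; vc=[14]
#8 0x92→b18/s2 MISS; vc=[14,6]
#9 0x3c→b7/s3 MISS; vc=[14,6,15]
#10 0x59→b11/s3 MISS; vc=[14,6,15,7]
#11 0x3c→b7/s3 VC-HIT; vc=[14,6,15,11]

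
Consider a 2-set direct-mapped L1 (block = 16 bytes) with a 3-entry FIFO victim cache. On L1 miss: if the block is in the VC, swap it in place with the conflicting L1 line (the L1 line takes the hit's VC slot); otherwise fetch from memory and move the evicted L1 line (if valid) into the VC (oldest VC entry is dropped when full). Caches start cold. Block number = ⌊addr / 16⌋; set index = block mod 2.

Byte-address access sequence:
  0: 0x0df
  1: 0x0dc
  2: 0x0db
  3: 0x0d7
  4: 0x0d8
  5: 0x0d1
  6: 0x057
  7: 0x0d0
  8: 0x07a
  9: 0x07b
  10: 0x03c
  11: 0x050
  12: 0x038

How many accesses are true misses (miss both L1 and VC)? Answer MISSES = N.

0: 0xdf (blk 13, set 1) → MISS  vc=[]
1: 0xdc (blk 13, set 1) → L1-HIT  vc=[]
2: 0xdb (blk 13, set 1) → L1-HIT  vc=[]
3: 0xd7 (blk 13, set 1) → L1-HIT  vc=[]
4: 0xd8 (blk 13, set 1) → L1-HIT  vc=[]
5: 0xd1 (blk 13, set 1) → L1-HIT  vc=[]
6: 0x57 (blk 5, set 1) → MISS  vc=[13]
7: 0xd0 (blk 13, set 1) → VC-HIT  vc=[5]
8: 0x7a (blk 7, set 1) → MISS  vc=[5, 13]
9: 0x7b (blk 7, set 1) → L1-HIT  vc=[5, 13]
10: 0x3c (blk 3, set 1) → MISS  vc=[5, 13, 7]
11: 0x50 (blk 5, set 1) → VC-HIT  vc=[3, 13, 7]
12: 0x38 (blk 3, set 1) → VC-HIT  vc=[5, 13, 7]

MISSES = 4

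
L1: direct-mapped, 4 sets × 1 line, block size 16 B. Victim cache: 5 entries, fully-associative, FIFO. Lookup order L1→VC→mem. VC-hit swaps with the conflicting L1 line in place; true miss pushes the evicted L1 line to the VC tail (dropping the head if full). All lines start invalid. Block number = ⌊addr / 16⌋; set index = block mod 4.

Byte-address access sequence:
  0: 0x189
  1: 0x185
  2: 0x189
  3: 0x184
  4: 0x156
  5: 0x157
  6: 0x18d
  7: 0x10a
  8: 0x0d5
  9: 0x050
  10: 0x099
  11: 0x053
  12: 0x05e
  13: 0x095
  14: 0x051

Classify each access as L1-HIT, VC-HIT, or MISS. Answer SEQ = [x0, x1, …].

0: 0x189 (blk 24, set 0) → MISS  vc=[]
1: 0x185 (blk 24, set 0) → L1-HIT  vc=[]
2: 0x189 (blk 24, set 0) → L1-HIT  vc=[]
3: 0x184 (blk 24, set 0) → L1-HIT  vc=[]
4: 0x156 (blk 21, set 1) → MISS  vc=[]
5: 0x157 (blk 21, set 1) → L1-HIT  vc=[]
6: 0x18d (blk 24, set 0) → L1-HIT  vc=[]
7: 0x10a (blk 16, set 0) → MISS  vc=[24]
8: 0xd5 (blk 13, set 1) → MISS  vc=[24, 21]
9: 0x50 (blk 5, set 1) → MISS  vc=[24, 21, 13]
10: 0x99 (blk 9, set 1) → MISS  vc=[24, 21, 13, 5]
11: 0x53 (blk 5, set 1) → VC-HIT  vc=[24, 21, 13, 9]
12: 0x5e (blk 5, set 1) → L1-HIT  vc=[24, 21, 13, 9]
13: 0x95 (blk 9, set 1) → VC-HIT  vc=[24, 21, 13, 5]
14: 0x51 (blk 5, set 1) → VC-HIT  vc=[24, 21, 13, 9]

SEQ = [MISS, L1-HIT, L1-HIT, L1-HIT, MISS, L1-HIT, L1-HIT, MISS, MISS, MISS, MISS, VC-HIT, L1-HIT, VC-HIT, VC-HIT]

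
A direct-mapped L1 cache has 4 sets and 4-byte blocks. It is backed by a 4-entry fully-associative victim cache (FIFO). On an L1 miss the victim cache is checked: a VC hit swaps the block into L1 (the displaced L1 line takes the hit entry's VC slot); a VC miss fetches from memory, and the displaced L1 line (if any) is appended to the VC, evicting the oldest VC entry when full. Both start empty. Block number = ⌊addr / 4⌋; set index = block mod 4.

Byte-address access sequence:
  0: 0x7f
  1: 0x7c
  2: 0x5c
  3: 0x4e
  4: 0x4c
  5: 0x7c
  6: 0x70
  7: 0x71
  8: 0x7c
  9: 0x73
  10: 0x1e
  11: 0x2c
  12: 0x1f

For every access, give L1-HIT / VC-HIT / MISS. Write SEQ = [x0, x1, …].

SEQ = [MISS, L1-HIT, MISS, MISS, L1-HIT, VC-HIT, MISS, L1-HIT, L1-HIT, L1-HIT, MISS, MISS, VC-HIT]

#0 0x7f→b31/s3 MISS; vc=[]
#1 0x7c→b31/s3 L1-HIT; vc=[]
#2 0x5c→b23/s3 MISS; vc=[31]
#3 0x4e→b19/s3 MISS; vc=[31,23]
#4 0x4c→b19/s3 L1-HIT; vc=[31,23]
#5 0x7c→b31/s3 VC-HIT; vc=[19,23]
#6 0x70→b28/s0 MISS; vc=[19,23]
#7 0x71→b28/s0 L1-HIT; vc=[19,23]
#8 0x7c→b31/s3 L1-HIT; vc=[19,23]
#9 0x73→b28/s0 L1-HIT; vc=[19,23]
#10 0x1e→b7/s3 MISS; vc=[19,23,31]
#11 0x2c→b11/s3 MISS; vc=[19,23,31,7]
#12 0x1f→b7/s3 VC-HIT; vc=[19,23,31,11]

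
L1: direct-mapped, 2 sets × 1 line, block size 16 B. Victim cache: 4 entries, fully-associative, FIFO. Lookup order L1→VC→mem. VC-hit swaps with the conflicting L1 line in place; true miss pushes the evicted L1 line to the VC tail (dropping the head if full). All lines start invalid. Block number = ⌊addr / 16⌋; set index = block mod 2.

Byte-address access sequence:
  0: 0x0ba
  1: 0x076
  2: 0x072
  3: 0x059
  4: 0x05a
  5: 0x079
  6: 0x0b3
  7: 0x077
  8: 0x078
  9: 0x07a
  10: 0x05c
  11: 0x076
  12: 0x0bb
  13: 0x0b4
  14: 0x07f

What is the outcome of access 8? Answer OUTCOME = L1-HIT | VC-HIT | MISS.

OUTCOME = L1-HIT

#0 0xba→b11/s1 MISS; vc=[]
#1 0x76→b7/s1 MISS; vc=[11]
#2 0x72→b7/s1 L1-HIT; vc=[11]
#3 0x59→b5/s1 MISS; vc=[11,7]
#4 0x5a→b5/s1 L1-HIT; vc=[11,7]
#5 0x79→b7/s1 VC-HIT; vc=[11,5]
#6 0xb3→b11/s1 VC-HIT; vc=[7,5]
#7 0x77→b7/s1 VC-HIT; vc=[11,5]
#8 0x78→b7/s1 L1-HIT; vc=[11,5]
#9 0x7a→b7/s1 L1-HIT; vc=[11,5]
#10 0x5c→b5/s1 VC-HIT; vc=[11,7]
#11 0x76→b7/s1 VC-HIT; vc=[11,5]
#12 0xbb→b11/s1 VC-HIT; vc=[7,5]
#13 0xb4→b11/s1 L1-HIT; vc=[7,5]
#14 0x7f→b7/s1 VC-HIT; vc=[11,5]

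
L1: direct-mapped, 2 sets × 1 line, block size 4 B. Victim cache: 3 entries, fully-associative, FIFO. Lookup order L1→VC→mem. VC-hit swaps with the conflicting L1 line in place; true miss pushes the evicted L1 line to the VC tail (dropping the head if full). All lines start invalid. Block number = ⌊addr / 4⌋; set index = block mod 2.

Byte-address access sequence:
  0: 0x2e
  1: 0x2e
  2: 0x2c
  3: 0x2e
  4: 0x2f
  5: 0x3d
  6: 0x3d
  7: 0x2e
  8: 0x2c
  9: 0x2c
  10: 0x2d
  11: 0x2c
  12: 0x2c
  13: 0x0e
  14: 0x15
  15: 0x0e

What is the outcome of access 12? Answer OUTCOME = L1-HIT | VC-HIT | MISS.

#0 0x2e→b11/s1 MISS; vc=[]
#1 0x2e→b11/s1 L1-HIT; vc=[]
#2 0x2c→b11/s1 L1-HIT; vc=[]
#3 0x2e→b11/s1 L1-HIT; vc=[]
#4 0x2f→b11/s1 L1-HIT; vc=[]
#5 0x3d→b15/s1 MISS; vc=[11]
#6 0x3d→b15/s1 L1-HIT; vc=[11]
#7 0x2e→b11/s1 VC-HIT; vc=[15]
#8 0x2c→b11/s1 L1-HIT; vc=[15]
#9 0x2c→b11/s1 L1-HIT; vc=[15]
#10 0x2d→b11/s1 L1-HIT; vc=[15]
#11 0x2c→b11/s1 L1-HIT; vc=[15]
#12 0x2c→b11/s1 L1-HIT; vc=[15]
#13 0xe→b3/s1 MISS; vc=[15,11]
#14 0x15→b5/s1 MISS; vc=[15,11,3]
#15 0xe→b3/s1 VC-HIT; vc=[15,11,5]

OUTCOME = L1-HIT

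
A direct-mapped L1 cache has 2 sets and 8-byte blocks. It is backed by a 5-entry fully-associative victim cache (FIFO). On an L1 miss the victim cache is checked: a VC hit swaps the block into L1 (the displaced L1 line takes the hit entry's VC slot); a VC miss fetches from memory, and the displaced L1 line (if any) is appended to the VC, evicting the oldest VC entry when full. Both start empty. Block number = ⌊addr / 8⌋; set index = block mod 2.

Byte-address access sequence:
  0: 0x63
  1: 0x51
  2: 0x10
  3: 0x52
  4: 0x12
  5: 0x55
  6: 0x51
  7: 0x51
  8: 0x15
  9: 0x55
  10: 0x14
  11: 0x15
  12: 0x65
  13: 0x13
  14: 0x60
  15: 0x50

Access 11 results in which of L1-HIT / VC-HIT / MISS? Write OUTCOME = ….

#0 0x63→b12/s0 MISS; vc=[]
#1 0x51→b10/s0 MISS; vc=[12]
#2 0x10→b2/s0 MISS; vc=[12,10]
#3 0x52→b10/s0 VC-HIT; vc=[12,2]
#4 0x12→b2/s0 VC-HIT; vc=[12,10]
#5 0x55→b10/s0 VC-HIT; vc=[12,2]
#6 0x51→b10/s0 L1-HIT; vc=[12,2]
#7 0x51→b10/s0 L1-HIT; vc=[12,2]
#8 0x15→b2/s0 VC-HIT; vc=[12,10]
#9 0x55→b10/s0 VC-HIT; vc=[12,2]
#10 0x14→b2/s0 VC-HIT; vc=[12,10]
#11 0x15→b2/s0 L1-HIT; vc=[12,10]
#12 0x65→b12/s0 VC-HIT; vc=[2,10]
#13 0x13→b2/s0 VC-HIT; vc=[12,10]
#14 0x60→b12/s0 VC-HIT; vc=[2,10]
#15 0x50→b10/s0 VC-HIT; vc=[2,12]

OUTCOME = L1-HIT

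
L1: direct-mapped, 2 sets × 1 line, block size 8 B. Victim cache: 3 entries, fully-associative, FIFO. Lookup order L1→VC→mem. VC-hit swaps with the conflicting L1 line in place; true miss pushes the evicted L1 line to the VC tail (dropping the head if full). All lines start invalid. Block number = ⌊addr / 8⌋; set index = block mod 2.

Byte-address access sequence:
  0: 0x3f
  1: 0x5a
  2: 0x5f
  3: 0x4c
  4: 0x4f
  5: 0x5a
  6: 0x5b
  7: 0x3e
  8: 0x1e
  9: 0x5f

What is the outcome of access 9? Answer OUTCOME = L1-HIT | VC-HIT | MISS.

0: 0x3f (blk 7, set 1) → MISS  vc=[]
1: 0x5a (blk 11, set 1) → MISS  vc=[7]
2: 0x5f (blk 11, set 1) → L1-HIT  vc=[7]
3: 0x4c (blk 9, set 1) → MISS  vc=[7, 11]
4: 0x4f (blk 9, set 1) → L1-HIT  vc=[7, 11]
5: 0x5a (blk 11, set 1) → VC-HIT  vc=[7, 9]
6: 0x5b (blk 11, set 1) → L1-HIT  vc=[7, 9]
7: 0x3e (blk 7, set 1) → VC-HIT  vc=[11, 9]
8: 0x1e (blk 3, set 1) → MISS  vc=[11, 9, 7]
9: 0x5f (blk 11, set 1) → VC-HIT  vc=[3, 9, 7]

OUTCOME = VC-HIT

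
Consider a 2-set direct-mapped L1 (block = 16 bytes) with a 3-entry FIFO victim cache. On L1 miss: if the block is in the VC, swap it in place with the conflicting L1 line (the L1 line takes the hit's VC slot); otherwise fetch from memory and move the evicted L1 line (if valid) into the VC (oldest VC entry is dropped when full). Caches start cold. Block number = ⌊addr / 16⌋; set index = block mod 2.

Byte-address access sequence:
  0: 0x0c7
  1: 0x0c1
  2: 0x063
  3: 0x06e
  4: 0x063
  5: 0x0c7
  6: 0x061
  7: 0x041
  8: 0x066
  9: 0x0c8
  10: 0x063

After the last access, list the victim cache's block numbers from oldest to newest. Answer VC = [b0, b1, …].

VC = [12, 4]

  [0] addr=0xc7 blk=12 s=0: MISS | VC []
  [1] addr=0xc1 blk=12 s=0: L1-HIT | VC []
  [2] addr=0x63 blk=6 s=0: MISS | VC [12]
  [3] addr=0x6e blk=6 s=0: L1-HIT | VC [12]
  [4] addr=0x63 blk=6 s=0: L1-HIT | VC [12]
  [5] addr=0xc7 blk=12 s=0: VC-HIT | VC [6]
  [6] addr=0x61 blk=6 s=0: VC-HIT | VC [12]
  [7] addr=0x41 blk=4 s=0: MISS | VC [12, 6]
  [8] addr=0x66 blk=6 s=0: VC-HIT | VC [12, 4]
  [9] addr=0xc8 blk=12 s=0: VC-HIT | VC [6, 4]
  [10] addr=0x63 blk=6 s=0: VC-HIT | VC [12, 4]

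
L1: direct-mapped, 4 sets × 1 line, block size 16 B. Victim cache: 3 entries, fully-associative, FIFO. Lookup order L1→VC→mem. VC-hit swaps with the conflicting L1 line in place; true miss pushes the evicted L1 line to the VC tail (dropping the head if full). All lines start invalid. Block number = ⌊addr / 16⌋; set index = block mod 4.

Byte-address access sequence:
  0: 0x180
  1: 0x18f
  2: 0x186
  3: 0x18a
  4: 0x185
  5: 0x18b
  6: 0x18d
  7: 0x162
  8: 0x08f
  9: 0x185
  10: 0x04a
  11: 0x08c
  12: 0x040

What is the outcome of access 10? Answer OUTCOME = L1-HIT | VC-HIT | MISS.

  [0] addr=0x180 blk=24 s=0: MISS | VC []
  [1] addr=0x18f blk=24 s=0: L1-HIT | VC []
  [2] addr=0x186 blk=24 s=0: L1-HIT | VC []
  [3] addr=0x18a blk=24 s=0: L1-HIT | VC []
  [4] addr=0x185 blk=24 s=0: L1-HIT | VC []
  [5] addr=0x18b blk=24 s=0: L1-HIT | VC []
  [6] addr=0x18d blk=24 s=0: L1-HIT | VC []
  [7] addr=0x162 blk=22 s=2: MISS | VC []
  [8] addr=0x8f blk=8 s=0: MISS | VC [24]
  [9] addr=0x185 blk=24 s=0: VC-HIT | VC [8]
  [10] addr=0x4a blk=4 s=0: MISS | VC [8, 24]
  [11] addr=0x8c blk=8 s=0: VC-HIT | VC [4, 24]
  [12] addr=0x40 blk=4 s=0: VC-HIT | VC [8, 24]

OUTCOME = MISS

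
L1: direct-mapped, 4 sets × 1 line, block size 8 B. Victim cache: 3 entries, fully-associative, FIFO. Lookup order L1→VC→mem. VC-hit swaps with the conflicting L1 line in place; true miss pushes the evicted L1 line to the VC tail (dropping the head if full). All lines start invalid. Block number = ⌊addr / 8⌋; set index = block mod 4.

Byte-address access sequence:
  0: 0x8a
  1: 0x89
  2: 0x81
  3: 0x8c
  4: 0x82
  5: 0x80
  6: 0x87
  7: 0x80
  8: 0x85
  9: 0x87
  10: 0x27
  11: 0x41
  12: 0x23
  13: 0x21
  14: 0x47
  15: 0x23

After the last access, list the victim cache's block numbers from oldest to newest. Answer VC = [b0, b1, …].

0: 0x8a (blk 17, set 1) → MISS  vc=[]
1: 0x89 (blk 17, set 1) → L1-HIT  vc=[]
2: 0x81 (blk 16, set 0) → MISS  vc=[]
3: 0x8c (blk 17, set 1) → L1-HIT  vc=[]
4: 0x82 (blk 16, set 0) → L1-HIT  vc=[]
5: 0x80 (blk 16, set 0) → L1-HIT  vc=[]
6: 0x87 (blk 16, set 0) → L1-HIT  vc=[]
7: 0x80 (blk 16, set 0) → L1-HIT  vc=[]
8: 0x85 (blk 16, set 0) → L1-HIT  vc=[]
9: 0x87 (blk 16, set 0) → L1-HIT  vc=[]
10: 0x27 (blk 4, set 0) → MISS  vc=[16]
11: 0x41 (blk 8, set 0) → MISS  vc=[16, 4]
12: 0x23 (blk 4, set 0) → VC-HIT  vc=[16, 8]
13: 0x21 (blk 4, set 0) → L1-HIT  vc=[16, 8]
14: 0x47 (blk 8, set 0) → VC-HIT  vc=[16, 4]
15: 0x23 (blk 4, set 0) → VC-HIT  vc=[16, 8]

VC = [16, 8]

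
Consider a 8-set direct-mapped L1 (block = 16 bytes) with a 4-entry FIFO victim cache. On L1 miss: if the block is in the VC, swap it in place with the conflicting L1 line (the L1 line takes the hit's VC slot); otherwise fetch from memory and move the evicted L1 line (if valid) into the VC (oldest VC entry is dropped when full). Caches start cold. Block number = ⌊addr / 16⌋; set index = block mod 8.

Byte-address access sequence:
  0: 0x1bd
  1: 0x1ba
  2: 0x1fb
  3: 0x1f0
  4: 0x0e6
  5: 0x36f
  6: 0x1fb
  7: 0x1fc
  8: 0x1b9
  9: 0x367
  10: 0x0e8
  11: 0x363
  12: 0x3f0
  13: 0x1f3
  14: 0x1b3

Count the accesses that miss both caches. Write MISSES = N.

0: 0x1bd (blk 27, set 3) → MISS  vc=[]
1: 0x1ba (blk 27, set 3) → L1-HIT  vc=[]
2: 0x1fb (blk 31, set 7) → MISS  vc=[]
3: 0x1f0 (blk 31, set 7) → L1-HIT  vc=[]
4: 0xe6 (blk 14, set 6) → MISS  vc=[]
5: 0x36f (blk 54, set 6) → MISS  vc=[14]
6: 0x1fb (blk 31, set 7) → L1-HIT  vc=[14]
7: 0x1fc (blk 31, set 7) → L1-HIT  vc=[14]
8: 0x1b9 (blk 27, set 3) → L1-HIT  vc=[14]
9: 0x367 (blk 54, set 6) → L1-HIT  vc=[14]
10: 0xe8 (blk 14, set 6) → VC-HIT  vc=[54]
11: 0x363 (blk 54, set 6) → VC-HIT  vc=[14]
12: 0x3f0 (blk 63, set 7) → MISS  vc=[14, 31]
13: 0x1f3 (blk 31, set 7) → VC-HIT  vc=[14, 63]
14: 0x1b3 (blk 27, set 3) → L1-HIT  vc=[14, 63]

MISSES = 5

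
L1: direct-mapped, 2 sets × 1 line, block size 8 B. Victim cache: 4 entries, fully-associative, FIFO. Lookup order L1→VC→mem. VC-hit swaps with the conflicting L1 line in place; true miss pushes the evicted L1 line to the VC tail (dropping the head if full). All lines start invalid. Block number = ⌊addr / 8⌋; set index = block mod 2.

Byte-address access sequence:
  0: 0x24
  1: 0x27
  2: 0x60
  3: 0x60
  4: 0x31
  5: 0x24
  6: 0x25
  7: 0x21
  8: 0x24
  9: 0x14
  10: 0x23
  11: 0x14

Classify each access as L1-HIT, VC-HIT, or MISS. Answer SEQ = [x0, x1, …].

SEQ = [MISS, L1-HIT, MISS, L1-HIT, MISS, VC-HIT, L1-HIT, L1-HIT, L1-HIT, MISS, VC-HIT, VC-HIT]

  [0] addr=0x24 blk=4 s=0: MISS | VC []
  [1] addr=0x27 blk=4 s=0: L1-HIT | VC []
  [2] addr=0x60 blk=12 s=0: MISS | VC [4]
  [3] addr=0x60 blk=12 s=0: L1-HIT | VC [4]
  [4] addr=0x31 blk=6 s=0: MISS | VC [4, 12]
  [5] addr=0x24 blk=4 s=0: VC-HIT | VC [6, 12]
  [6] addr=0x25 blk=4 s=0: L1-HIT | VC [6, 12]
  [7] addr=0x21 blk=4 s=0: L1-HIT | VC [6, 12]
  [8] addr=0x24 blk=4 s=0: L1-HIT | VC [6, 12]
  [9] addr=0x14 blk=2 s=0: MISS | VC [6, 12, 4]
  [10] addr=0x23 blk=4 s=0: VC-HIT | VC [6, 12, 2]
  [11] addr=0x14 blk=2 s=0: VC-HIT | VC [6, 12, 4]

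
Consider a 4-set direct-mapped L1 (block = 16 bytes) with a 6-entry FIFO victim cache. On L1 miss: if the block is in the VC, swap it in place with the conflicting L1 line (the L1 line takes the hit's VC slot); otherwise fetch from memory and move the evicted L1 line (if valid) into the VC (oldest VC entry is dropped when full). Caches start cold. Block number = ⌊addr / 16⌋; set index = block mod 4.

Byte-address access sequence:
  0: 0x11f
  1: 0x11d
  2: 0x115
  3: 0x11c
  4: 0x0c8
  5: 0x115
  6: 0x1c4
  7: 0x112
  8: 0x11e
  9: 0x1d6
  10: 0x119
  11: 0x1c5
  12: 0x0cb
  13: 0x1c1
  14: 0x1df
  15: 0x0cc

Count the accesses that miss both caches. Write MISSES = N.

MISSES = 4

  [0] addr=0x11f blk=17 s=1: MISS | VC []
  [1] addr=0x11d blk=17 s=1: L1-HIT | VC []
  [2] addr=0x115 blk=17 s=1: L1-HIT | VC []
  [3] addr=0x11c blk=17 s=1: L1-HIT | VC []
  [4] addr=0xc8 blk=12 s=0: MISS | VC []
  [5] addr=0x115 blk=17 s=1: L1-HIT | VC []
  [6] addr=0x1c4 blk=28 s=0: MISS | VC [12]
  [7] addr=0x112 blk=17 s=1: L1-HIT | VC [12]
  [8] addr=0x11e blk=17 s=1: L1-HIT | VC [12]
  [9] addr=0x1d6 blk=29 s=1: MISS | VC [12, 17]
  [10] addr=0x119 blk=17 s=1: VC-HIT | VC [12, 29]
  [11] addr=0x1c5 blk=28 s=0: L1-HIT | VC [12, 29]
  [12] addr=0xcb blk=12 s=0: VC-HIT | VC [28, 29]
  [13] addr=0x1c1 blk=28 s=0: VC-HIT | VC [12, 29]
  [14] addr=0x1df blk=29 s=1: VC-HIT | VC [12, 17]
  [15] addr=0xcc blk=12 s=0: VC-HIT | VC [28, 17]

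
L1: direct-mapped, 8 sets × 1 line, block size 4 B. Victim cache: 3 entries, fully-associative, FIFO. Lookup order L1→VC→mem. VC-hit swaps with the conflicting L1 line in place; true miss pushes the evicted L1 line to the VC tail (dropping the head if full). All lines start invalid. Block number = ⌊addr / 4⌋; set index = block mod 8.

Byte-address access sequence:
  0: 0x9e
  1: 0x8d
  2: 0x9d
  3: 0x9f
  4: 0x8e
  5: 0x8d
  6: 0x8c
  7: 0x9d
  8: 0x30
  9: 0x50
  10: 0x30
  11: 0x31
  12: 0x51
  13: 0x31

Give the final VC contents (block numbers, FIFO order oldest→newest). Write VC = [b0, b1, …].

0: 0x9e (blk 39, set 7) → MISS  vc=[]
1: 0x8d (blk 35, set 3) → MISS  vc=[]
2: 0x9d (blk 39, set 7) → L1-HIT  vc=[]
3: 0x9f (blk 39, set 7) → L1-HIT  vc=[]
4: 0x8e (blk 35, set 3) → L1-HIT  vc=[]
5: 0x8d (blk 35, set 3) → L1-HIT  vc=[]
6: 0x8c (blk 35, set 3) → L1-HIT  vc=[]
7: 0x9d (blk 39, set 7) → L1-HIT  vc=[]
8: 0x30 (blk 12, set 4) → MISS  vc=[]
9: 0x50 (blk 20, set 4) → MISS  vc=[12]
10: 0x30 (blk 12, set 4) → VC-HIT  vc=[20]
11: 0x31 (blk 12, set 4) → L1-HIT  vc=[20]
12: 0x51 (blk 20, set 4) → VC-HIT  vc=[12]
13: 0x31 (blk 12, set 4) → VC-HIT  vc=[20]

VC = [20]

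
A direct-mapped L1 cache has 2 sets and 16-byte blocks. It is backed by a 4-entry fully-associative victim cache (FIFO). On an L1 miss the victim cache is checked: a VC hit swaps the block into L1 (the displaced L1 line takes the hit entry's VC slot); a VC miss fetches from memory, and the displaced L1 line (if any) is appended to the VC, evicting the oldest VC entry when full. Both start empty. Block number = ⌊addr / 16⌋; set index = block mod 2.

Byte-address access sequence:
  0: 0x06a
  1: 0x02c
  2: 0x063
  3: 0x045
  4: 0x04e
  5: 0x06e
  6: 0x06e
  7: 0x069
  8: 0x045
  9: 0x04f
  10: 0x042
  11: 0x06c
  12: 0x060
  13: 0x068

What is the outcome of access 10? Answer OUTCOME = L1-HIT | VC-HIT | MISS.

0: 0x6a (blk 6, set 0) → MISS  vc=[]
1: 0x2c (blk 2, set 0) → MISS  vc=[6]
2: 0x63 (blk 6, set 0) → VC-HIT  vc=[2]
3: 0x45 (blk 4, set 0) → MISS  vc=[2, 6]
4: 0x4e (blk 4, set 0) → L1-HIT  vc=[2, 6]
5: 0x6e (blk 6, set 0) → VC-HIT  vc=[2, 4]
6: 0x6e (blk 6, set 0) → L1-HIT  vc=[2, 4]
7: 0x69 (blk 6, set 0) → L1-HIT  vc=[2, 4]
8: 0x45 (blk 4, set 0) → VC-HIT  vc=[2, 6]
9: 0x4f (blk 4, set 0) → L1-HIT  vc=[2, 6]
10: 0x42 (blk 4, set 0) → L1-HIT  vc=[2, 6]
11: 0x6c (blk 6, set 0) → VC-HIT  vc=[2, 4]
12: 0x60 (blk 6, set 0) → L1-HIT  vc=[2, 4]
13: 0x68 (blk 6, set 0) → L1-HIT  vc=[2, 4]

OUTCOME = L1-HIT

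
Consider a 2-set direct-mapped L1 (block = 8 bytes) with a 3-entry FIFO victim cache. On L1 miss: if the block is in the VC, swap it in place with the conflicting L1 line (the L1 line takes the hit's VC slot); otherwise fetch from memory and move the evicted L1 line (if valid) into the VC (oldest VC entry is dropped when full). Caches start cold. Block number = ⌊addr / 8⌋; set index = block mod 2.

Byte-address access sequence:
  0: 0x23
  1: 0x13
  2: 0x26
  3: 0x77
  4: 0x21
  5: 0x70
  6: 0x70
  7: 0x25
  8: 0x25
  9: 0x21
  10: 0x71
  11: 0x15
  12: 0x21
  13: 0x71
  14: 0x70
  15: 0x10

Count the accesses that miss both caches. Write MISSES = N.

#0 0x23→b4/s0 MISS; vc=[]
#1 0x13→b2/s0 MISS; vc=[4]
#2 0x26→b4/s0 VC-HIT; vc=[2]
#3 0x77→b14/s0 MISS; vc=[2,4]
#4 0x21→b4/s0 VC-HIT; vc=[2,14]
#5 0x70→b14/s0 VC-HIT; vc=[2,4]
#6 0x70→b14/s0 L1-HIT; vc=[2,4]
#7 0x25→b4/s0 VC-HIT; vc=[2,14]
#8 0x25→b4/s0 L1-HIT; vc=[2,14]
#9 0x21→b4/s0 L1-HIT; vc=[2,14]
#10 0x71→b14/s0 VC-HIT; vc=[2,4]
#11 0x15→b2/s0 VC-HIT; vc=[14,4]
#12 0x21→b4/s0 VC-HIT; vc=[14,2]
#13 0x71→b14/s0 VC-HIT; vc=[4,2]
#14 0x70→b14/s0 L1-HIT; vc=[4,2]
#15 0x10→b2/s0 VC-HIT; vc=[4,14]

MISSES = 3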